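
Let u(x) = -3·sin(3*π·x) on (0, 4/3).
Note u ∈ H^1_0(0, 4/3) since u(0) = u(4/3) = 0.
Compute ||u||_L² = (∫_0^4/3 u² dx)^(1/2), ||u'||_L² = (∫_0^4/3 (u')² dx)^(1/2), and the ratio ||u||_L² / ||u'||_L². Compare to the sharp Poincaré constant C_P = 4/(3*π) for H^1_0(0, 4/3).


||u||_L² / ||u'||_L² = 1/(3*π) < C_P = 4/(3*π).

u(x) = -3·sin(3*π·x), so u'(x) = -9*π*cos(3*π*x).
Writing u(x) = A·sin(kπx/L) with A = -3 and k = 4, use ∫_0^L sin²(kπx/L) dx = L/2 and ∫_0^L cos²(kπx/L) dx = L/2.
u² = 9·sin²(3*π·x) and (u')² = 81*π^2·cos²(3*π·x), and each of sin², cos² integrates to L/2 = 2/3 over (0, 4/3).
∫_0^4/3 u² dx = 6, so ||u||_L² = sqrt(6).
∫_0^4/3 (u')² dx = 54*π^2, so ||u'||_L² = 3*sqrt(6)*π.
Ratio ||u||_L² / ||u'||_L² = 1/(3*π).
Sharp Poincaré constant on H^1_0(0, 4/3) is C_P = L/π = 4/(3*π), achieved by sin(3*π/4·x).
This is the k = 4 harmonic; the ratio L/(kπ) is strictly less than C_P = L/π, consistent with the sharp inequality ||u||_L² ≤ C_P ||u'||_L².


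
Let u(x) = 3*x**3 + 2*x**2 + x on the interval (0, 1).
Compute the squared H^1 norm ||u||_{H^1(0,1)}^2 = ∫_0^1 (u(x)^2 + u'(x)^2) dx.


||u||_{H^1}^2 = 6001/105

The H^1 norm (squared) on an interval (0, L) is
  ||u||_{H^1}^2 = ∫_0^L u(x)^2 dx + ∫_0^L u'(x)^2 dx.
Compute u'(x) = 9*x**2 + 4*x + 1.
Then u(x)^2 = 9*x**6 + 12*x**5 + 10*x**4 + 4*x**3 + x**2 and u'(x)^2 = 81*x**4 + 72*x**3 + 34*x**2 + 8*x + 1.
Integrate each monomial from 0 to 1 using ∫_0^1 c·x^n dx = c·1^(n+1)/(n+1):
  ∫_0^1 u(x)^2 dx = ∫_0^1 (9*x^6 + 12*x^5 + 10*x^4 + 4*x^3 + x^2) dx. Term by term:
    ∫_0^1 9*x^6 dx = 9/7;  ∫_0^1 12*x^5 dx = 2;  ∫_0^1 10*x^4 dx = 2;
    ∫_0^1 4*x^3 dx = 1;  ∫_0^1 x^2 dx = 1/3.
  Sum: 9/7 + 2 + 2 + 1 + 1/3 = 139/21.
  ∫_0^1 u'(x)^2 dx = ∫_0^1 (81*x^4 + 72*x^3 + 34*x^2 + 8*x + 1) dx. Term by term:
    ∫_0^1 81*x^4 dx = 81/5;  ∫_0^1 72*x^3 dx = 18;  ∫_0^1 34*x^2 dx = 34/3;
    ∫_0^1 8*x dx = 4;  ∫_0^1 1 dx = 1.
  Sum: 81/5 + 18 + 34/3 + 4 + 1 = 758/15.
Adding: ||u||_{H^1}^2 = 139/21 + 758/15 = 6001/105.


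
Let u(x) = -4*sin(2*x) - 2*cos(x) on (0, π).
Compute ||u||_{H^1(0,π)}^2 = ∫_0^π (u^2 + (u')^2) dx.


||u||_{H^1(0,π)}^2 = 128/3 + 44*π

u'(x) = 2*sin(x) - 8*cos(2*x).
Expand u² and (u')² and integrate term by term on (0, π), using: for integers n ≥ 1, ∫_0^π sin²(nx) dx = ∫_0^π cos²(nx) dx = π/2; for n ≠ n', ∫_0^π sin(nx)sin(n'x) dx = ∫_0^π cos(nx)cos(n'x) dx = 0; and by product-to-sum, ∫_0^π sin(nx)cos(n'x) dx = ½∫_0^π [sin((n+n')x) + sin((n−n')x)] dx, which is 0 when n+n' is even and 2n/(n²−n'²) when n+n' is odd (it need not vanish on (0, π)).
  u² squared terms: (-4)²·∫sin(2x)² dx = 16·π/2 = 8*π;  (-2)²·∫cos(x)² dx = 4·π/2 = 2*π.
  u² cross terms: 2·(-4)·(-2)·∫sin(2x)·cos(x) dx = 16·(4/3) = 64/3.
  So ∫_0^π u² dx = 8*π + 2*π + 64/3 = 64/3 + 10*π.
  (u')² squared terms: (-8)²·∫cos(2x)² dx = 64·π/2 = 32*π;  (2)²·∫sin(x)² dx = 4·π/2 = 2*π.
  (u')² cross terms: 2·(-8)·(2)·∫cos(2x)·sin(x) dx = -32·(-2/3) = 64/3.
  So ∫_0^π (u')² dx = 32*π + 2*π + 64/3 = 64/3 + 34*π.
||u||_{H^1}^2 = (64/3 + 10*π) + (64/3 + 34*π) = 128/3 + 44*π.


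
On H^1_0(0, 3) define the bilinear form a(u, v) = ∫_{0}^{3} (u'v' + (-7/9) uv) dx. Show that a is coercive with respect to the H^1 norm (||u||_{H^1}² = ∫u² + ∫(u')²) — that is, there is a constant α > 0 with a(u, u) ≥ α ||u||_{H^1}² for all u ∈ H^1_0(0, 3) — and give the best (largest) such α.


α = (-7 + π^2)/(9 + π^2)

Coercivity of a(·,·) on H^1_0(0, 3) means a(u, u) ≥ α ||u||_{H^1}² for every u ∈ H^1_0.
The interval has length L = 3, and Poincaré/coercivity depend only on L. Here a(u, u) = ∫(u')² + (-7/9)·∫u².
Here c = -7/9 < 0 with |c| < (π/L)² = π^2/9, so coercivity still holds. The condition a(u,u) ≥ α||u||_{H^1}² reads (1−α)∫(u')² ≥ (α−c)∫u². Any admissible α is ≤ 1 (rapidly oscillating u have ∫u²/∫(u')² → 0), and α = 1 would force 0 ≥ (1−c)∫u², impossible since c < 1; so 1−α > 0. By the sharp Poincaré inequality on H^1_0 of an interval of length L, ∫(u')² ≥ (π/L)²∫u² with equality for the first sine mode sin(π(x−x₀)/L) (x₀ the left endpoint), so the inequality holds for all u iff (1−α)(π/L)² ≥ α − c, i.e. α ≤ ((π/L)² + c)/((π/L)² + 1) = (1 + c(L/π)²)/(1 + (L/π)²). (Direct route, valid since c ≤ 0: Poincaré gives c∫u² ≥ c(L/π)²∫(u')², so a(u,u) ≥ (1 + c(L/π)²)∫(u')², while ||u||_{H^1}² ≤ (1 + (L/π)²)∫(u')²; dividing yields the same α.) With (π/L)² = π^2/9 and c = -7/9, the largest admissible constant is α = ((π/L)² + c)/((π/L)² + 1).
Simplifying, α = (-7 + π^2)/(9 + π^2).


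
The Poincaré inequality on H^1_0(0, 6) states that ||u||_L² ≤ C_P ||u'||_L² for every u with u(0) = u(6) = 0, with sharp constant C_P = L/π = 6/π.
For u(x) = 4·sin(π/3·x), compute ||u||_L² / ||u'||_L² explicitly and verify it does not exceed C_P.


||u||_L² / ||u'||_L² = 3/π < C_P = 6/π.

u(x) = 4·sin(π/3·x), so u'(x) = 4*π*cos(π*x/3)/3.
Writing u(x) = A·sin(kπx/L) with A = 4 and k = 2, use ∫_0^L sin²(kπx/L) dx = L/2 and ∫_0^L cos²(kπx/L) dx = L/2.
u² = 16·sin²(π/3·x) and (u')² = 16*π^2/9·cos²(π/3·x), and each of sin², cos² integrates to L/2 = 3 over (0, 6).
∫_0^6 u² dx = 48, so ||u||_L² = 4*sqrt(3).
∫_0^6 (u')² dx = 16*π^2/3, so ||u'||_L² = 4*sqrt(3)*π/3.
Ratio ||u||_L² / ||u'||_L² = 3/π.
Sharp Poincaré constant on H^1_0(0, 6) is C_P = L/π = 6/π, achieved by sin(π/6·x).
This is the k = 2 harmonic; the ratio L/(kπ) is strictly less than C_P = L/π, consistent with the sharp inequality ||u||_L² ≤ C_P ||u'||_L².


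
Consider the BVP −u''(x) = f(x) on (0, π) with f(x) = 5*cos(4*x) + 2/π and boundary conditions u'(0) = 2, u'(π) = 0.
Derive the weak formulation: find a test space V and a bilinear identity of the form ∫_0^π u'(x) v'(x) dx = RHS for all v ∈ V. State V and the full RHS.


V = H^1(0, π) (v unrestricted at boundary; u is determined up to an additive constant); weak form: ∫_0^π u'v' dx = ∫_0^π (5*cos(4*x) + 2/π) v dx − 2·v(0) for all v ∈ V.

Multiply both sides by a test function v and integrate from 0 to π:
  ∫_0^π −u''(x) v(x) dx = ∫_0^π f(x) v(x) dx.
Integrate the LHS by parts once:
  ∫_0^π −u'' v dx = −[u'(x) v(x)]_0^π + ∫_0^π u'(x) v'(x) dx.
Thus ∫_0^π u'(x) v'(x) dx = ∫_0^π f(x) v(x) dx + [u'(x) v(x)]_0^π.
Choose V so that boundary terms are either known or forced to vanish.
u has inhomogeneous Neumann u'(0) = 2, u'(π) = 0. [u' v]_0^π = (0)·v(π) − (2)·v(0) = − 2·v(0). Take V = H^1(0, π); boundary term becomes part of RHS.
Weak formulation: find u (satisfying any essential BC) such that ∫_0^π u'(x) v'(x) dx = ∫_0^π f v dx − 2·v(0) for all v ∈ V (Neumann data are natural BCs: they enter the RHS as boundary terms).
Substituting f(x) = 5*cos(4*x) + 2/π, the right-hand side is ∫_0^π (5*cos(4*x) + 2/π) v dx − 2·v(0).
Compatibility check (pure Neumann): taking v ≡ 1 ∈ V gives 0 = ∫_0^π f dx + (0) − (2), i.e. ∫_0^π f dx must equal u'(0) − u'(π) = 2. Indeed ∫_0^π (5*cos(4*x) + 2/π) dx = 2, so the data are compatible. The solution is then unique only up to an additive constant (fix it e.g. by requiring ∫_0^π u dx = 0).


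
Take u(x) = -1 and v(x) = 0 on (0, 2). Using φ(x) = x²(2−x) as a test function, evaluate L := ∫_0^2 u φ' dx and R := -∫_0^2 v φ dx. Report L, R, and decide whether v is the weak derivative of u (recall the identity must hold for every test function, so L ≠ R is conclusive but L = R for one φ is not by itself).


LHS = 0, RHS = 0. Yes, v = u' weakly.

u(x) = -1, classical derivative u'(x) = 0.
φ(x) = x²(2−x), so φ'(x) = x*(4 - 3*x).
Note φ(0) = φ(2) = 0, so the boundary term u·φ vanishes.
LHS = ∫_0^2 u(x) φ'(x) dx = ∫_0^2 (3*x^2 - 4*x) dx. Term by term:
  ∫_0^2 3*x^2 dx = 8;  ∫_0^2 -4*x dx = -8.
Sum: 8 − 8 = 0.
So LHS = 0.
∫_0^2 v(x) φ(x) dx = ∫_0^2 (0) dx. Term by term:
  ∫_0^2 0 dx = 0.
So RHS = -∫_0^2 v(x) φ(x) dx = 0.
LHS = RHS, so the identity holds for this test φ.
Moreover u is smooth here and v(x) = u'(x) = 0 pointwise, so the identity holds for every test function. Hence v is the weak derivative of u.


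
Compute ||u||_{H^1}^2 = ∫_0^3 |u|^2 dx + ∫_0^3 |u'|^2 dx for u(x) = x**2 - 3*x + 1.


||u||_{H^1}^2 = 111/10

The H^1 norm (squared) on an interval (0, L) is
  ||u||_{H^1}^2 = ∫_0^L u(x)^2 dx + ∫_0^L u'(x)^2 dx.
Compute u'(x) = 2*x - 3.
Then u(x)^2 = x**4 - 6*x**3 + 11*x**2 - 6*x + 1 and u'(x)^2 = 4*x**2 - 12*x + 9.
Integrate each monomial from 0 to 3 using ∫_0^3 c·x^n dx = c·3^(n+1)/(n+1):
  ∫_0^3 u(x)^2 dx = ∫_0^3 (x^4 - 6*x^3 + 11*x^2 - 6*x + 1) dx. Term by term:
    ∫_0^3 x^4 dx = 243/5;  ∫_0^3 -6*x^3 dx = -243/2;  ∫_0^3 11*x^2 dx = 99;
    ∫_0^3 -6*x dx = -27;  ∫_0^3 1 dx = 3.
  Sum: 243/5 − 243/2 + 99 − 27 + 3 = 21/10.
  ∫_0^3 u'(x)^2 dx = ∫_0^3 (4*x^2 - 12*x + 9) dx. Term by term:
    ∫_0^3 4*x^2 dx = 36;  ∫_0^3 -12*x dx = -54;  ∫_0^3 9 dx = 27.
  Sum: 36 − 54 + 27 = 9.
Adding: ||u||_{H^1}^2 = 21/10 + 9 = 111/10.


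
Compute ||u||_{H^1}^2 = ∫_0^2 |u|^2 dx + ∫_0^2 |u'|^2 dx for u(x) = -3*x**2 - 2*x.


||u||_{H^1}^2 = 4024/15

The H^1 norm (squared) on an interval (0, L) is
  ||u||_{H^1}^2 = ∫_0^L u(x)^2 dx + ∫_0^L u'(x)^2 dx.
Compute u'(x) = -6*x - 2.
Then u(x)^2 = 9*x**4 + 12*x**3 + 4*x**2 and u'(x)^2 = 36*x**2 + 24*x + 4.
Integrate each monomial from 0 to 2 using ∫_0^2 c·x^n dx = c·2^(n+1)/(n+1):
  ∫_0^2 u(x)^2 dx = ∫_0^2 (9*x^4 + 12*x^3 + 4*x^2) dx. Term by term:
    ∫_0^2 9*x^4 dx = 288/5;  ∫_0^2 12*x^3 dx = 48;  ∫_0^2 4*x^2 dx = 32/3.
  Sum: 288/5 + 48 + 32/3 = 1744/15.
  ∫_0^2 u'(x)^2 dx = ∫_0^2 (36*x^2 + 24*x + 4) dx. Term by term:
    ∫_0^2 36*x^2 dx = 96;  ∫_0^2 24*x dx = 48;  ∫_0^2 4 dx = 8.
  Sum: 96 + 48 + 8 = 152.
Adding: ||u||_{H^1}^2 = 1744/15 + 152 = 4024/15.


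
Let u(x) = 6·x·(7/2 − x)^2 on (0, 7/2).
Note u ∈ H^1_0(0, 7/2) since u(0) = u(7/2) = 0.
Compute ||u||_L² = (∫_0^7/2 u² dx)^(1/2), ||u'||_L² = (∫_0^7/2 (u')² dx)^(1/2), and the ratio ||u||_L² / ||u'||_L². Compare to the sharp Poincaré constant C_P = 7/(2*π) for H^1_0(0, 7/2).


||u||_L² / ||u'||_L² = sqrt(14)/4 < C_P = 7/(2*π).

u(x) = 6·x·(7/2 − x)^2, so u'(x) = 3*(x - 7/2)*(6*x - 7).
u(x) = 6·x·(7/2 − x)^2 vanishes at x = 0 and x = 7/2, so u ∈ H^1_0(0, 7/2). Differentiate via the product rule and integrate the resulting polynomials term by term.
  ∫_0^7/2 u² dx = ∫_0^7/2 (36*x^6 - 504*x^5 + 2646*x^4 - 6174*x^3 + 21609*x^2/4) dx. Term by term:
    ∫_0^7/2 36*x^6 dx = 1058841/32;  ∫_0^7/2 -504*x^5 dx = -2470629/16;  ∫_0^7/2 2646*x^4 dx = 22235661/80;
    ∫_0^7/2 -6174*x^3 dx = -7411887/32;  ∫_0^7/2 21609*x^2/4 dx = 2470629/32.
  Sum: 1058841/32 − 2470629/16 + 22235661/80 − 7411887/32 + 2470629/32 = 352947/160.
  ∫_0^7/2 (u')² dx = ∫_0^7/2 (324*x^4 - 3024*x^3 + 9702*x^2 - 12348*x + 21609/4) dx. Term by term:
    ∫_0^7/2 324*x^4 dx = 1361367/40;  ∫_0^7/2 -3024*x^3 dx = -453789/4;  ∫_0^7/2 9702*x^2 dx = 554631/4;
    ∫_0^7/2 -12348*x dx = -151263/2;  ∫_0^7/2 21609/4 dx = 151263/8.
  Sum: 1361367/40 − 453789/4 + 554631/4 − 151263/2 + 151263/8 = 50421/20.
∫_0^7/2 u² dx = 352947/160, so ||u||_L² = 343*sqrt(30)/40.
∫_0^7/2 (u')² dx = 50421/20, so ||u'||_L² = 49*sqrt(105)/10.
Ratio ||u||_L² / ||u'||_L² = sqrt(14)/4.
Sharp Poincaré constant on H^1_0(0, 7/2) is C_P = L/π = 7/(2*π), achieved by sin(2*π/7·x).
A polynomial bump cannot attain the sharp Poincaré constant (only the first sine eigenfunction does), so the ratio is strictly less than C_P, consistent with ||u||_L² ≤ C_P ||u'||_L².


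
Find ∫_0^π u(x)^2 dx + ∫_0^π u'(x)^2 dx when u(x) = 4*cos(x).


||u||_{H^1(0,π)}^2 = 16*π

u'(x) = -4*sin(x).
Expand u² and (u')² and integrate term by term on (0, π), using: for integers n ≥ 1, ∫_0^π sin²(nx) dx = ∫_0^π cos²(nx) dx = π/2; for n ≠ n', ∫_0^π sin(nx)sin(n'x) dx = ∫_0^π cos(nx)cos(n'x) dx = 0; and by product-to-sum, ∫_0^π sin(nx)cos(n'x) dx = ½∫_0^π [sin((n+n')x) + sin((n−n')x)] dx, which is 0 when n+n' is even and 2n/(n²−n'²) when n+n' is odd (it need not vanish on (0, π)).
  u² squared terms: (4)²·∫cos(x)² dx = 16·π/2 = 8*π.
  So ∫_0^π u² dx = 8*π.
  (u')² squared terms: (-4)²·∫sin(x)² dx = 16·π/2 = 8*π.
  So ∫_0^π (u')² dx = 8*π.
||u||_{H^1}^2 = (8*π) + (8*π) = 16*π.


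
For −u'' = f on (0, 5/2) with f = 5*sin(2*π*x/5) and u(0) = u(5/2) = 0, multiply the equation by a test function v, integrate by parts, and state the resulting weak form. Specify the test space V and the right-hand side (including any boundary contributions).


V = H^1_0(0, 5/2) (so v(0) = v(5/2) = 0); weak form: ∫_0^5/2 u'v' dx = ∫_0^5/2 (5*sin(2*π*x/5)) v dx for all v ∈ V.

Multiply both sides by a test function v and integrate from 0 to 5/2:
  ∫_0^5/2 −u''(x) v(x) dx = ∫_0^5/2 f(x) v(x) dx.
Integrate the LHS by parts once:
  ∫_0^5/2 −u'' v dx = −[u'(x) v(x)]_0^5/2 + ∫_0^5/2 u'(x) v'(x) dx.
Thus ∫_0^5/2 u'(x) v'(x) dx = ∫_0^5/2 f(x) v(x) dx + [u'(x) v(x)]_0^5/2.
Choose V so that boundary terms are either known or forced to vanish.
u is Dirichlet: u(0) = u(5/2) = 0. Let V = H^1_0(0, 5/2); then v(0) = v(5/2) = 0, and [u' v]_0^5/2 = 0.
Weak formulation: find u (satisfying any essential BC) such that ∫_0^5/2 u'(x) v'(x) dx = ∫_0^5/2 f v dx for all v ∈ V.
Substituting f(x) = 5*sin(2*π*x/5), the right-hand side is ∫_0^5/2 (5*sin(2*π*x/5)) v dx.


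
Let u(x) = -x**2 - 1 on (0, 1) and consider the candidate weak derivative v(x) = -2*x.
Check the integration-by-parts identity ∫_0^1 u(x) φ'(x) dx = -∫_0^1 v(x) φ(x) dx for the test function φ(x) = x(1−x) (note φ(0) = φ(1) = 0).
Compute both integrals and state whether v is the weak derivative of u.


LHS = 1/6, RHS = 1/6. Yes, v = u' weakly.

u(x) = -x**2 - 1, classical derivative u'(x) = -2*x.
φ(x) = x(1−x), so φ'(x) = 1 - 2*x.
Note φ(0) = φ(1) = 0, so the boundary term u·φ vanishes.
LHS = ∫_0^1 u(x) φ'(x) dx = ∫_0^1 (2*x^3 - x^2 + 2*x - 1) dx. Term by term:
  ∫_0^1 2*x^3 dx = 1/2;  ∫_0^1 -x^2 dx = -1/3;  ∫_0^1 2*x dx = 1;
  ∫_0^1 -1 dx = -1.
Sum: 1/2 − 1/3 + 1 − 1 = 1/6.
So LHS = 1/6.
∫_0^1 v(x) φ(x) dx = ∫_0^1 (2*x^3 - 2*x^2) dx. Term by term:
  ∫_0^1 2*x^3 dx = 1/2;  ∫_0^1 -2*x^2 dx = -2/3.
Sum: 1/2 − 2/3 = -1/6.
So RHS = -∫_0^1 v(x) φ(x) dx = 1/6.
LHS = RHS, so the identity holds for this test φ.
Moreover u is smooth here and v(x) = u'(x) = -2*x pointwise, so the identity holds for every test function. Hence v is the weak derivative of u.


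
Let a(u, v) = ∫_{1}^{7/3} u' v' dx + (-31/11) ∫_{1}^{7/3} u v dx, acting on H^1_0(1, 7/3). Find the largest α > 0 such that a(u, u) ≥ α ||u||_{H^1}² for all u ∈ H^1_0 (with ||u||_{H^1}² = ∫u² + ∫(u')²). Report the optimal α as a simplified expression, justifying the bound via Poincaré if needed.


α = (-496 + 99*π^2)/(11*(16 + 9*π^2))

Coercivity of a(·,·) on H^1_0(1, 7/3) means a(u, u) ≥ α ||u||_{H^1}² for every u ∈ H^1_0.
The interval has length L = 4/3, and Poincaré/coercivity depend only on L. Here a(u, u) = ∫(u')² + (-31/11)·∫u².
Here c = -31/11 < 0 with |c| < (π/L)² = 9*π^2/16, so coercivity still holds. The condition a(u,u) ≥ α||u||_{H^1}² reads (1−α)∫(u')² ≥ (α−c)∫u². Any admissible α is ≤ 1 (rapidly oscillating u have ∫u²/∫(u')² → 0), and α = 1 would force 0 ≥ (1−c)∫u², impossible since c < 1; so 1−α > 0. By the sharp Poincaré inequality on H^1_0 of an interval of length L, ∫(u')² ≥ (π/L)²∫u² with equality for the first sine mode sin(π(x−x₀)/L) (x₀ the left endpoint), so the inequality holds for all u iff (1−α)(π/L)² ≥ α − c, i.e. α ≤ ((π/L)² + c)/((π/L)² + 1) = (1 + c(L/π)²)/(1 + (L/π)²). (Direct route, valid since c ≤ 0: Poincaré gives c∫u² ≥ c(L/π)²∫(u')², so a(u,u) ≥ (1 + c(L/π)²)∫(u')², while ||u||_{H^1}² ≤ (1 + (L/π)²)∫(u')²; dividing yields the same α.) With (π/L)² = 9*π^2/16 and c = -31/11, the largest admissible constant is α = ((π/L)² + c)/((π/L)² + 1).
Simplifying, α = (-496 + 99*π^2)/(11*(16 + 9*π^2)).


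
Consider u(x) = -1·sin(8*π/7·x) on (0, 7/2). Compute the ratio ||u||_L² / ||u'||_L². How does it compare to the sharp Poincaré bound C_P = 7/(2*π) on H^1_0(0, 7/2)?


||u||_L² / ||u'||_L² = 7/(8*π) < C_P = 7/(2*π).

u(x) = -1·sin(8*π/7·x), so u'(x) = -8*π*cos(8*π*x/7)/7.
Writing u(x) = A·sin(kπx/L) with A = -1 and k = 4, use ∫_0^L sin²(kπx/L) dx = L/2 and ∫_0^L cos²(kπx/L) dx = L/2.
u² = 1·sin²(8*π/7·x) and (u')² = 64*π^2/49·cos²(8*π/7·x), and each of sin², cos² integrates to L/2 = 7/4 over (0, 7/2).
∫_0^7/2 u² dx = 7/4, so ||u||_L² = sqrt(7)/2.
∫_0^7/2 (u')² dx = 16*π^2/7, so ||u'||_L² = 4*sqrt(7)*π/7.
Ratio ||u||_L² / ||u'||_L² = 7/(8*π).
Sharp Poincaré constant on H^1_0(0, 7/2) is C_P = L/π = 7/(2*π), achieved by sin(2*π/7·x).
This is the k = 4 harmonic; the ratio L/(kπ) is strictly less than C_P = L/π, consistent with the sharp inequality ||u||_L² ≤ C_P ||u'||_L².


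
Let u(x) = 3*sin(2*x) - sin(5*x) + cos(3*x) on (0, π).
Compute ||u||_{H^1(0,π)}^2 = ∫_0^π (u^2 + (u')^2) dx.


||u||_{H^1(0,π)}^2 = -48 + 81*π/2

u'(x) = -3*sin(3*x) + 6*cos(2*x) - 5*cos(5*x).
Expand u² and (u')² and integrate term by term on (0, π), using: for integers n ≥ 1, ∫_0^π sin²(nx) dx = ∫_0^π cos²(nx) dx = π/2; for n ≠ n', ∫_0^π sin(nx)sin(n'x) dx = ∫_0^π cos(nx)cos(n'x) dx = 0; and by product-to-sum, ∫_0^π sin(nx)cos(n'x) dx = ½∫_0^π [sin((n+n')x) + sin((n−n')x)] dx, which is 0 when n+n' is even and 2n/(n²−n'²) when n+n' is odd (it need not vanish on (0, π)).
  u² squared terms: (-1)²·∫sin(5x)² dx = 1·π/2 = π/2;  (3)²·∫sin(2x)² dx = 9·π/2 = 9*π/2;  (1)²·∫cos(3x)² dx = 1·π/2 = π/2.
  u² cross terms: 2·(-1)·(3)·∫sin(5x)·sin(2x) dx = -6·(0) = 0;  2·(-1)·(1)·∫sin(5x)·cos(3x) dx = -2·(0) = 0;  2·(3)·(1)·∫sin(2x)·cos(3x) dx = 6·(-4/5) = -24/5.
  So ∫_0^π u² dx = π/2 + 9*π/2 + π/2 + 0 + 0 − 24/5 = -24/5 + 11*π/2.
  (u')² squared terms: (-5)²·∫cos(5x)² dx = 25·π/2 = 25*π/2;  (-3)²·∫sin(3x)² dx = 9·π/2 = 9*π/2;  (6)²·∫cos(2x)² dx = 36·π/2 = 18*π.
  (u')² cross terms: 2·(-5)·(-3)·∫cos(5x)·sin(3x) dx = 30·(0) = 0;  2·(-5)·(6)·∫cos(5x)·cos(2x) dx = -60·(0) = 0;  2·(-3)·(6)·∫sin(3x)·cos(2x) dx = -36·(6/5) = -216/5.
  So ∫_0^π (u')² dx = 25*π/2 + 9*π/2 + 18*π + 0 + 0 − 216/5 = -216/5 + 35*π.
||u||_{H^1}^2 = (-24/5 + 11*π/2) + (-216/5 + 35*π) = -48 + 81*π/2.


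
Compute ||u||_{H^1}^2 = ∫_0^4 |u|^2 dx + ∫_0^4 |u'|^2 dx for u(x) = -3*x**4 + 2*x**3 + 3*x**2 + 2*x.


||u||_{H^1}^2 = 37280336/105

The H^1 norm (squared) on an interval (0, L) is
  ||u||_{H^1}^2 = ∫_0^L u(x)^2 dx + ∫_0^L u'(x)^2 dx.
Compute u'(x) = -12*x**3 + 6*x**2 + 6*x + 2.
Then u(x)^2 = 9*x**8 - 12*x**7 - 14*x**6 + 17*x**4 + 12*x**3 + 4*x**2 and u'(x)^2 = 144*x**6 - 144*x**5 - 108*x**4 + 24*x**3 + 60*x**2 + 24*x + 4.
Integrate each monomial from 0 to 4 using ∫_0^4 c·x^n dx = c·4^(n+1)/(n+1):
  ∫_0^4 u(x)^2 dx = ∫_0^4 (9*x^8 - 12*x^7 - 14*x^6 + 17*x^4 + 12*x^3 + 4*x^2) dx. Term by term:
    ∫_0^4 9*x^8 dx = 262144;  ∫_0^4 -12*x^7 dx = -98304;  ∫_0^4 -14*x^6 dx = -32768;
    ∫_0^4 17*x^4 dx = 17408/5;  ∫_0^4 12*x^3 dx = 768;  ∫_0^4 4*x^2 dx = 256/3.
  Sum: 262144 − 98304 − 32768 + 17408/5 + 768 + 256/3 = 2031104/15.
  ∫_0^4 u'(x)^2 dx = ∫_0^4 (144*x^6 - 144*x^5 - 108*x^4 + 24*x^3 + 60*x^2 + 24*x + 4) dx. Term by term:
    ∫_0^4 144*x^6 dx = 2359296/7;  ∫_0^4 -144*x^5 dx = -98304;  ∫_0^4 -108*x^4 dx = -110592/5;
    ∫_0^4 24*x^3 dx = 1536;  ∫_0^4 60*x^2 dx = 1280;  ∫_0^4 24*x dx = 192;
    ∫_0^4 4 dx = 16.
  Sum: 2359296/7 − 98304 − 110592/5 + 1536 + 1280 + 192 + 16 = 7687536/35.
Adding: ||u||_{H^1}^2 = 2031104/15 + 7687536/35 = 37280336/105.


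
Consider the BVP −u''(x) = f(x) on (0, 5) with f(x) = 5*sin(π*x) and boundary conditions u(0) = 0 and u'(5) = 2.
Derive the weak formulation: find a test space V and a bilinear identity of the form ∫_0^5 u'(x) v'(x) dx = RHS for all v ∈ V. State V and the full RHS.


V = {v ∈ H^1(0, 5) : v(0) = 0} (test functions vanish at x = 0 where u is specified); weak form: ∫_0^5 u'v' dx = ∫_0^5 (5*sin(π*x)) v dx + 2·v(5) for all v ∈ V.

Multiply both sides by a test function v and integrate from 0 to 5:
  ∫_0^5 −u''(x) v(x) dx = ∫_0^5 f(x) v(x) dx.
Integrate the LHS by parts once:
  ∫_0^5 −u'' v dx = −[u'(x) v(x)]_0^5 + ∫_0^5 u'(x) v'(x) dx.
Thus ∫_0^5 u'(x) v'(x) dx = ∫_0^5 f(x) v(x) dx + [u'(x) v(x)]_0^5.
Choose V so that boundary terms are either known or forced to vanish.
Mixed BC: u(0) = 0 (Dirichlet) and u'(5) = 2 (Neumann). Define V = {v ∈ H^1(0, 5) : v(0) = 0}. Then [u' v]_0^5 = u'(5)·v(5) − u'(0)·0 = 2·v(5).
Weak formulation: find u (satisfying any essential BC) such that ∫_0^5 u'(x) v'(x) dx = ∫_0^5 f v dx + 2·v(5) for all v ∈ V (Dirichlet at 0 absorbed into V; Neumann datum at x = 5 contributes the boundary term).
Substituting f(x) = 5*sin(π*x), the right-hand side is ∫_0^5 (5*sin(π*x)) v dx + 2·v(5).


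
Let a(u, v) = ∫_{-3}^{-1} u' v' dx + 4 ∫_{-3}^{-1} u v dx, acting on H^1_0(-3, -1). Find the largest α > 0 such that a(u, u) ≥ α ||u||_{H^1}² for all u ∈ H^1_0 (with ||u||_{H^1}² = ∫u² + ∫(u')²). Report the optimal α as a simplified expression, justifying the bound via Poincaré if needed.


α = 1

Coercivity of a(·,·) on H^1_0(-3, -1) means a(u, u) ≥ α ||u||_{H^1}² for every u ∈ H^1_0.
The interval has length L = 2, and Poincaré/coercivity depend only on L. Here a(u, u) = ∫(u')² + (4)·∫u².
Here c = 4 ≥ 1, so a(u,u) = ∫(u')² + c∫u² ≥ ∫(u')² + ∫u² = ||u||_{H^1}², i.e. α = 1 works. No larger α is possible: a(u,u) ≥ α||u||_{H^1}² means (1−α)∫(u')² ≥ (α−c)∫u², and for the modes u_n = sin(nπ(x−x₀)/L) (x₀ the left endpoint) one has ∫u_n²/∫(u_n')² = (L/(nπ))² → 0, so a(u_n,u_n)/||u_n||_{H^1}² → 1. Hence the optimal constant is α = 1.
Therefore α = 1.


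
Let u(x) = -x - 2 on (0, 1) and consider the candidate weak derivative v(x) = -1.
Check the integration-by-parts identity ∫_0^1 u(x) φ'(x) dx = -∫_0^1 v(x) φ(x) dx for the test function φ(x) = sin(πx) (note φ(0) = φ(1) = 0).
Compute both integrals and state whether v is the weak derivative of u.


LHS = 2/π, RHS = 2/π. Yes, v = u' weakly.

u(x) = -x - 2, classical derivative u'(x) = -1.
φ(x) = sin(πx), so φ'(x) = π*cos(π*x).
Note φ(0) = φ(1) = 0, so the boundary term u·φ vanishes.
LHS = ∫_0^1 u(x) φ'(x) dx = ∫_0^1 (-π*x*cos(π*x) - 2*π*cos(π*x)) dx. Term by term:
  ∫_0^1 -2*π*cos(π*x) dx = 0;  ∫_0^1 -π*x*cos(π*x) dx = 2/π.
Sum: 0 + 2/π = 2/π.
So LHS = 2/π.
∫_0^1 v(x) φ(x) dx = ∫_0^1 (-sin(π*x)) dx. Term by term:
  ∫_0^1 -sin(π*x) dx = -2/π.
So RHS = -∫_0^1 v(x) φ(x) dx = 2/π.
LHS = RHS, so the identity holds for this test φ.
Moreover u is smooth here and v(x) = u'(x) = -1 pointwise, so the identity holds for every test function. Hence v is the weak derivative of u.


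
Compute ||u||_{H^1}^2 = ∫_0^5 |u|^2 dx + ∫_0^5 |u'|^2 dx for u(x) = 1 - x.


||u||_{H^1}^2 = 80/3

The H^1 norm (squared) on an interval (0, L) is
  ||u||_{H^1}^2 = ∫_0^L u(x)^2 dx + ∫_0^L u'(x)^2 dx.
Compute u'(x) = -1.
Then u(x)^2 = x**2 - 2*x + 1 and u'(x)^2 = 1.
Integrate each monomial from 0 to 5 using ∫_0^5 c·x^n dx = c·5^(n+1)/(n+1):
  ∫_0^5 u(x)^2 dx = ∫_0^5 (x^2 - 2*x + 1) dx. Term by term:
    ∫_0^5 x^2 dx = 125/3;  ∫_0^5 -2*x dx = -25;  ∫_0^5 1 dx = 5.
  Sum: 125/3 − 25 + 5 = 65/3.
  ∫_0^5 u'(x)^2 dx = ∫_0^5 (1) dx. Term by term:
    ∫_0^5 1 dx = 5.
Adding: ||u||_{H^1}^2 = 65/3 + 5 = 80/3.


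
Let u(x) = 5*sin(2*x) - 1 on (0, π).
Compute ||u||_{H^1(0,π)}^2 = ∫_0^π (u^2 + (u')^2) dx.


||u||_{H^1(0,π)}^2 = 127*π/2

u'(x) = 10*cos(2*x).
Expand u² and (u')² and integrate term by term on (0, π), using: for integers n ≥ 1, ∫_0^π sin²(nx) dx = ∫_0^π cos²(nx) dx = π/2; for n ≠ n', ∫_0^π sin(nx)sin(n'x) dx = ∫_0^π cos(nx)cos(n'x) dx = 0; and by product-to-sum, ∫_0^π sin(nx)cos(n'x) dx = ½∫_0^π [sin((n+n')x) + sin((n−n')x)] dx, which is 0 when n+n' is even and 2n/(n²−n'²) when n+n' is odd (it need not vanish on (0, π)). For the constant mode: ∫_0^π 1 dx = π, ∫_0^π cos(nx) dx = 0, ∫_0^π sin(nx) dx = (1−(−1)^n)/n.
  u² squared terms: (-1)²·∫1 dx = 1·π = π;  (5)²·∫sin(2x)² dx = 25·π/2 = 25*π/2.
  u² cross terms: 2·(-1)·(5)·∫1·sin(2x) dx = -10·(0) = 0.
  So ∫_0^π u² dx = π + 25*π/2 + 0 = 27*π/2.
  (u')² squared terms: (10)²·∫cos(2x)² dx = 100·π/2 = 50*π.
  So ∫_0^π (u')² dx = 50*π.
||u||_{H^1}^2 = (27*π/2) + (50*π) = 127*π/2.


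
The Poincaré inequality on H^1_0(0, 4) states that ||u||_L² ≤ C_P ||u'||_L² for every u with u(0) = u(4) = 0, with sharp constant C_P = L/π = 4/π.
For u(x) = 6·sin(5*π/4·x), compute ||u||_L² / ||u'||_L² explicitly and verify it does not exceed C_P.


||u||_L² / ||u'||_L² = 4/(5*π) < C_P = 4/π.

u(x) = 6·sin(5*π/4·x), so u'(x) = 15*π*cos(5*π*x/4)/2.
Writing u(x) = A·sin(kπx/L) with A = 6 and k = 5, use ∫_0^L sin²(kπx/L) dx = L/2 and ∫_0^L cos²(kπx/L) dx = L/2.
u² = 36·sin²(5*π/4·x) and (u')² = 225*π^2/4·cos²(5*π/4·x), and each of sin², cos² integrates to L/2 = 2 over (0, 4).
∫_0^4 u² dx = 72, so ||u||_L² = 6*sqrt(2).
∫_0^4 (u')² dx = 225*π^2/2, so ||u'||_L² = 15*sqrt(2)*π/2.
Ratio ||u||_L² / ||u'||_L² = 4/(5*π).
Sharp Poincaré constant on H^1_0(0, 4) is C_P = L/π = 4/π, achieved by sin(π/4·x).
This is the k = 5 harmonic; the ratio L/(kπ) is strictly less than C_P = L/π, consistent with the sharp inequality ||u||_L² ≤ C_P ||u'||_L².


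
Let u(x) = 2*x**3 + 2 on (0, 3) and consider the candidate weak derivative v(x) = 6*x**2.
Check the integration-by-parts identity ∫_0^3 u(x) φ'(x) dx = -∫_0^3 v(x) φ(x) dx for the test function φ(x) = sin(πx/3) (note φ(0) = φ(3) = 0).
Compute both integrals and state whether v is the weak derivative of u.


LHS = -162/π + 648/π^3, RHS = -162/π + 648/π^3. Yes, v = u' weakly.

u(x) = 2*x**3 + 2, classical derivative u'(x) = 6*x**2.
φ(x) = sin(πx/3), so φ'(x) = π*cos(π*x/3)/3.
Note φ(0) = φ(3) = 0, so the boundary term u·φ vanishes.
LHS = ∫_0^3 u(x) φ'(x) dx = ∫_0^3 (2*π*x^3*cos(π*x/3)/3 + 2*π*cos(π*x/3)/3) dx. Term by term:
  ∫_0^3 2*π*cos(π*x/3)/3 dx = 0;  ∫_0^3 2*π*x^3*cos(π*x/3)/3 dx = -162/π + 648/π^3.
Sum: 0 + -162/π + 648/π^3 = -162/π + 648/π^3.
So LHS = -162/π + 648/π^3.
∫_0^3 v(x) φ(x) dx = ∫_0^3 (6*x^2*sin(π*x/3)) dx. Term by term:
  ∫_0^3 6*x^2*sin(π*x/3) dx = -648/π^3 + 162/π.
So RHS = -∫_0^3 v(x) φ(x) dx = -162/π + 648/π^3.
LHS = RHS, so the identity holds for this test φ.
Moreover u is smooth here and v(x) = u'(x) = 6*x**2 pointwise, so the identity holds for every test function. Hence v is the weak derivative of u.


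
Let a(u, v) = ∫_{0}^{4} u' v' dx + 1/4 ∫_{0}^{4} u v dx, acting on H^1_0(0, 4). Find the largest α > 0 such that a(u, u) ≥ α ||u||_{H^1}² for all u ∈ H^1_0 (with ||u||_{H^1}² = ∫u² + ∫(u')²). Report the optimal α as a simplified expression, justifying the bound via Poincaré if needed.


α = (4 + π^2)/(π^2 + 16)

Coercivity of a(·,·) on H^1_0(0, 4) means a(u, u) ≥ α ||u||_{H^1}² for every u ∈ H^1_0.
The interval has length L = 4, and Poincaré/coercivity depend only on L. Here a(u, u) = ∫(u')² + (1/4)·∫u².
Here 0 < c = 1/4 < 1. The condition a(u,u) ≥ α||u||_{H^1}² reads (1−α)∫(u')² ≥ (α−c)∫u². Any admissible α is ≤ 1 (rapidly oscillating u have ∫u²/∫(u')² → 0), and α = 1 would force 0 ≥ (1−c)∫u², impossible since c < 1; so 1−α > 0. By the sharp Poincaré inequality on H^1_0 of an interval of length L, ∫(u')² ≥ (π/L)²∫u² with equality for the first sine mode sin(π(x−x₀)/L) (x₀ the left endpoint), so the inequality holds for all u iff (1−α)(π/L)² ≥ α − c, i.e. α ≤ ((π/L)² + c)/((π/L)² + 1) = (1 + c(L/π)²)/(1 + (L/π)²). With (π/L)² = π^2/16 and c = 1/4, the largest admissible constant is α = ((π/L)² + c)/((π/L)² + 1).
Simplifying, α = (4 + π^2)/(π^2 + 16).


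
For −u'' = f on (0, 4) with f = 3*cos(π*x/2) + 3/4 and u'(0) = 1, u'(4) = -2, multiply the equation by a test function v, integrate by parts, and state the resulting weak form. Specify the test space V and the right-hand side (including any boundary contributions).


V = H^1(0, 4) (v unrestricted at boundary; u is determined up to an additive constant); weak form: ∫_0^4 u'v' dx = ∫_0^4 (3*cos(π*x/2) + 3/4) v dx − 2·v(4) − v(0) for all v ∈ V.

Multiply both sides by a test function v and integrate from 0 to 4:
  ∫_0^4 −u''(x) v(x) dx = ∫_0^4 f(x) v(x) dx.
Integrate the LHS by parts once:
  ∫_0^4 −u'' v dx = −[u'(x) v(x)]_0^4 + ∫_0^4 u'(x) v'(x) dx.
Thus ∫_0^4 u'(x) v'(x) dx = ∫_0^4 f(x) v(x) dx + [u'(x) v(x)]_0^4.
Choose V so that boundary terms are either known or forced to vanish.
u has inhomogeneous Neumann u'(0) = 1, u'(4) = -2. [u' v]_0^4 = (-2)·v(4) − (1)·v(0) = − 2·v(4) − v(0). Take V = H^1(0, 4); boundary term becomes part of RHS.
Weak formulation: find u (satisfying any essential BC) such that ∫_0^4 u'(x) v'(x) dx = ∫_0^4 f v dx − 2·v(4) − v(0) for all v ∈ V (Neumann data are natural BCs: they enter the RHS as boundary terms).
Substituting f(x) = 3*cos(π*x/2) + 3/4, the right-hand side is ∫_0^4 (3*cos(π*x/2) + 3/4) v dx − 2·v(4) − v(0).
Compatibility check (pure Neumann): taking v ≡ 1 ∈ V gives 0 = ∫_0^4 f dx + (-2) − (1), i.e. ∫_0^4 f dx must equal u'(0) − u'(4) = 3. Indeed ∫_0^4 (3*cos(π*x/2) + 3/4) dx = 3, so the data are compatible. The solution is then unique only up to an additive constant (fix it e.g. by requiring ∫_0^4 u dx = 0).


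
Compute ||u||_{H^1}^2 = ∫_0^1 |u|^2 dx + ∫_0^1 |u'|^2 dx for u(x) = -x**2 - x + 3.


||u||_{H^1}^2 = 281/30

The H^1 norm (squared) on an interval (0, L) is
  ||u||_{H^1}^2 = ∫_0^L u(x)^2 dx + ∫_0^L u'(x)^2 dx.
Compute u'(x) = -2*x - 1.
Then u(x)^2 = x**4 + 2*x**3 - 5*x**2 - 6*x + 9 and u'(x)^2 = 4*x**2 + 4*x + 1.
Integrate each monomial from 0 to 1 using ∫_0^1 c·x^n dx = c·1^(n+1)/(n+1):
  ∫_0^1 u(x)^2 dx = ∫_0^1 (x^4 + 2*x^3 - 5*x^2 - 6*x + 9) dx. Term by term:
    ∫_0^1 x^4 dx = 1/5;  ∫_0^1 2*x^3 dx = 1/2;  ∫_0^1 -5*x^2 dx = -5/3;
    ∫_0^1 -6*x dx = -3;  ∫_0^1 9 dx = 9.
  Sum: 1/5 + 1/2 − 5/3 − 3 + 9 = 151/30.
  ∫_0^1 u'(x)^2 dx = ∫_0^1 (4*x^2 + 4*x + 1) dx. Term by term:
    ∫_0^1 4*x^2 dx = 4/3;  ∫_0^1 4*x dx = 2;  ∫_0^1 1 dx = 1.
  Sum: 4/3 + 2 + 1 = 13/3.
Adding: ||u||_{H^1}^2 = 151/30 + 13/3 = 281/30.


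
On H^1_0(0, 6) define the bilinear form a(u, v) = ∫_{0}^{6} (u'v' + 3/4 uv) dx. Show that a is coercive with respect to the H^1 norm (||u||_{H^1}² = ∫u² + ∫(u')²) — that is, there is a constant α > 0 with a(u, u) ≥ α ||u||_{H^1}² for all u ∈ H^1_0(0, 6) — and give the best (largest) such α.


α = (π^2 + 27)/(π^2 + 36)

Coercivity of a(·,·) on H^1_0(0, 6) means a(u, u) ≥ α ||u||_{H^1}² for every u ∈ H^1_0.
The interval has length L = 6, and Poincaré/coercivity depend only on L. Here a(u, u) = ∫(u')² + (3/4)·∫u².
Here 0 < c = 3/4 < 1. The condition a(u,u) ≥ α||u||_{H^1}² reads (1−α)∫(u')² ≥ (α−c)∫u². Any admissible α is ≤ 1 (rapidly oscillating u have ∫u²/∫(u')² → 0), and α = 1 would force 0 ≥ (1−c)∫u², impossible since c < 1; so 1−α > 0. By the sharp Poincaré inequality on H^1_0 of an interval of length L, ∫(u')² ≥ (π/L)²∫u² with equality for the first sine mode sin(π(x−x₀)/L) (x₀ the left endpoint), so the inequality holds for all u iff (1−α)(π/L)² ≥ α − c, i.e. α ≤ ((π/L)² + c)/((π/L)² + 1) = (1 + c(L/π)²)/(1 + (L/π)²). With (π/L)² = π^2/36 and c = 3/4, the largest admissible constant is α = ((π/L)² + c)/((π/L)² + 1).
Simplifying, α = (π^2 + 27)/(π^2 + 36).


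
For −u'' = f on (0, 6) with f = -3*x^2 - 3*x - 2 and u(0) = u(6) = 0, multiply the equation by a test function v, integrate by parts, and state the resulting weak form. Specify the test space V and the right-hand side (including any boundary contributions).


V = H^1_0(0, 6) (so v(0) = v(6) = 0); weak form: ∫_0^6 u'v' dx = ∫_0^6 (-3*x^2 - 3*x - 2) v dx for all v ∈ V.

Multiply both sides by a test function v and integrate from 0 to 6:
  ∫_0^6 −u''(x) v(x) dx = ∫_0^6 f(x) v(x) dx.
Integrate the LHS by parts once:
  ∫_0^6 −u'' v dx = −[u'(x) v(x)]_0^6 + ∫_0^6 u'(x) v'(x) dx.
Thus ∫_0^6 u'(x) v'(x) dx = ∫_0^6 f(x) v(x) dx + [u'(x) v(x)]_0^6.
Choose V so that boundary terms are either known or forced to vanish.
u is Dirichlet: u(0) = u(6) = 0. Let V = H^1_0(0, 6); then v(0) = v(6) = 0, and [u' v]_0^6 = 0.
Weak formulation: find u (satisfying any essential BC) such that ∫_0^6 u'(x) v'(x) dx = ∫_0^6 f v dx for all v ∈ V.
Substituting f(x) = -3*x^2 - 3*x - 2, the right-hand side is ∫_0^6 (-3*x^2 - 3*x - 2) v dx.


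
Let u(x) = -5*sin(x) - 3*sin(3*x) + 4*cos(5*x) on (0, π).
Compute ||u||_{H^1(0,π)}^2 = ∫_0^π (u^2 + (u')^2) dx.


||u||_{H^1(0,π)}^2 = 278*π

u'(x) = -20*sin(5*x) - 5*cos(x) - 9*cos(3*x).
Expand u² and (u')² and integrate term by term on (0, π), using: for integers n ≥ 1, ∫_0^π sin²(nx) dx = ∫_0^π cos²(nx) dx = π/2; for n ≠ n', ∫_0^π sin(nx)sin(n'x) dx = ∫_0^π cos(nx)cos(n'x) dx = 0; and by product-to-sum, ∫_0^π sin(nx)cos(n'x) dx = ½∫_0^π [sin((n+n')x) + sin((n−n')x)] dx, which is 0 when n+n' is even and 2n/(n²−n'²) when n+n' is odd (it need not vanish on (0, π)).
  u² squared terms: (-5)²·∫sin(x)² dx = 25·π/2 = 25*π/2;  (-3)²·∫sin(3x)² dx = 9·π/2 = 9*π/2;  (4)²·∫cos(5x)² dx = 16·π/2 = 8*π.
  u² cross terms: 2·(-5)·(-3)·∫sin(x)·sin(3x) dx = 30·(0) = 0;  2·(-5)·(4)·∫sin(x)·cos(5x) dx = -40·(0) = 0;  2·(-3)·(4)·∫sin(3x)·cos(5x) dx = -24·(0) = 0.
  So ∫_0^π u² dx = 25*π/2 + 9*π/2 + 8*π + 0 + 0 + 0 = 25*π.
  (u')² squared terms: (-20)²·∫sin(5x)² dx = 400·π/2 = 200*π;  (-9)²·∫cos(3x)² dx = 81·π/2 = 81*π/2;  (-5)²·∫cos(x)² dx = 25·π/2 = 25*π/2.
  (u')² cross terms: 2·(-20)·(-9)·∫sin(5x)·cos(3x) dx = 360·(0) = 0;  2·(-20)·(-5)·∫sin(5x)·cos(x) dx = 200·(0) = 0;  2·(-9)·(-5)·∫cos(3x)·cos(x) dx = 90·(0) = 0.
  So ∫_0^π (u')² dx = 200*π + 81*π/2 + 25*π/2 + 0 + 0 + 0 = 253*π.
||u||_{H^1}^2 = (25*π) + (253*π) = 278*π.


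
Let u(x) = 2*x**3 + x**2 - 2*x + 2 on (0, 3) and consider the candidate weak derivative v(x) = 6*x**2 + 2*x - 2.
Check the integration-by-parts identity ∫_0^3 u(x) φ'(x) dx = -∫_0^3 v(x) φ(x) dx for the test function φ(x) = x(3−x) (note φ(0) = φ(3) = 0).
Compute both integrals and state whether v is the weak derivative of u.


LHS = -387/5, RHS = -387/5. Yes, v = u' weakly.

u(x) = 2*x**3 + x**2 - 2*x + 2, classical derivative u'(x) = 6*x**2 + 2*x - 2.
φ(x) = x(3−x), so φ'(x) = 3 - 2*x.
Note φ(0) = φ(3) = 0, so the boundary term u·φ vanishes.
LHS = ∫_0^3 u(x) φ'(x) dx = ∫_0^3 (-4*x^4 + 4*x^3 + 7*x^2 - 10*x + 6) dx. Term by term:
  ∫_0^3 -4*x^4 dx = -972/5;  ∫_0^3 4*x^3 dx = 81;  ∫_0^3 7*x^2 dx = 63;
  ∫_0^3 -10*x dx = -45;  ∫_0^3 6 dx = 18.
Sum: -972/5 + 81 + 63 − 45 + 18 = -387/5.
So LHS = -387/5.
∫_0^3 v(x) φ(x) dx = ∫_0^3 (-6*x^4 + 16*x^3 + 8*x^2 - 6*x) dx. Term by term:
  ∫_0^3 -6*x^4 dx = -1458/5;  ∫_0^3 16*x^3 dx = 324;  ∫_0^3 8*x^2 dx = 72;
  ∫_0^3 -6*x dx = -27.
Sum: -1458/5 + 324 + 72 − 27 = 387/5.
So RHS = -∫_0^3 v(x) φ(x) dx = -387/5.
LHS = RHS, so the identity holds for this test φ.
Moreover u is smooth here and v(x) = u'(x) = 6*x**2 + 2*x - 2 pointwise, so the identity holds for every test function. Hence v is the weak derivative of u.


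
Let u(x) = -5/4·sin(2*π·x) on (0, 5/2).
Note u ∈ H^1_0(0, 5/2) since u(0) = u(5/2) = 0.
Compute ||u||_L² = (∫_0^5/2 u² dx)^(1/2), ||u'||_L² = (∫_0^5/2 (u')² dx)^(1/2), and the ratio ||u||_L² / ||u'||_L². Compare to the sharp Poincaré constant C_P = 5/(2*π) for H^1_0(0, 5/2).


||u||_L² / ||u'||_L² = 1/(2*π) < C_P = 5/(2*π).

u(x) = -5/4·sin(2*π·x), so u'(x) = -5*π*cos(2*π*x)/2.
Writing u(x) = A·sin(kπx/L) with A = -5/4 and k = 5, use ∫_0^L sin²(kπx/L) dx = L/2 and ∫_0^L cos²(kπx/L) dx = L/2.
u² = 25/16·sin²(2*π·x) and (u')² = 25*π^2/4·cos²(2*π·x), and each of sin², cos² integrates to L/2 = 5/4 over (0, 5/2).
∫_0^5/2 u² dx = 125/64, so ||u||_L² = 5*sqrt(5)/8.
∫_0^5/2 (u')² dx = 125*π^2/16, so ||u'||_L² = 5*sqrt(5)*π/4.
Ratio ||u||_L² / ||u'||_L² = 1/(2*π).
Sharp Poincaré constant on H^1_0(0, 5/2) is C_P = L/π = 5/(2*π), achieved by sin(2*π/5·x).
This is the k = 5 harmonic; the ratio L/(kπ) is strictly less than C_P = L/π, consistent with the sharp inequality ||u||_L² ≤ C_P ||u'||_L².


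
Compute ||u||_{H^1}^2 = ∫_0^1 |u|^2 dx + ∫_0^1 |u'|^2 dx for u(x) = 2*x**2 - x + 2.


||u||_{H^1}^2 = 107/15

The H^1 norm (squared) on an interval (0, L) is
  ||u||_{H^1}^2 = ∫_0^L u(x)^2 dx + ∫_0^L u'(x)^2 dx.
Compute u'(x) = 4*x - 1.
Then u(x)^2 = 4*x**4 - 4*x**3 + 9*x**2 - 4*x + 4 and u'(x)^2 = 16*x**2 - 8*x + 1.
Integrate each monomial from 0 to 1 using ∫_0^1 c·x^n dx = c·1^(n+1)/(n+1):
  ∫_0^1 u(x)^2 dx = ∫_0^1 (4*x^4 - 4*x^3 + 9*x^2 - 4*x + 4) dx. Term by term:
    ∫_0^1 4*x^4 dx = 4/5;  ∫_0^1 -4*x^3 dx = -1;  ∫_0^1 9*x^2 dx = 3;
    ∫_0^1 -4*x dx = -2;  ∫_0^1 4 dx = 4.
  Sum: 4/5 − 1 + 3 − 2 + 4 = 24/5.
  ∫_0^1 u'(x)^2 dx = ∫_0^1 (16*x^2 - 8*x + 1) dx. Term by term:
    ∫_0^1 16*x^2 dx = 16/3;  ∫_0^1 -8*x dx = -4;  ∫_0^1 1 dx = 1.
  Sum: 16/3 − 4 + 1 = 7/3.
Adding: ||u||_{H^1}^2 = 24/5 + 7/3 = 107/15.


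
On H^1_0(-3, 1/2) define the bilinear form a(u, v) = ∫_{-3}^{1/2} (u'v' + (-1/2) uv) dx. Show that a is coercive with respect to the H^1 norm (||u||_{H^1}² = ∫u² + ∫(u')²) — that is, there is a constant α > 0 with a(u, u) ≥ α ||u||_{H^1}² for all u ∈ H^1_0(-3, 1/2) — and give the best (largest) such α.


α = (-49 + 8*π^2)/(2*(4*π^2 + 49))

Coercivity of a(·,·) on H^1_0(-3, 1/2) means a(u, u) ≥ α ||u||_{H^1}² for every u ∈ H^1_0.
The interval has length L = 7/2, and Poincaré/coercivity depend only on L. Here a(u, u) = ∫(u')² + (-1/2)·∫u².
Here c = -1/2 < 0 with |c| < (π/L)² = 4*π^2/49, so coercivity still holds. The condition a(u,u) ≥ α||u||_{H^1}² reads (1−α)∫(u')² ≥ (α−c)∫u². Any admissible α is ≤ 1 (rapidly oscillating u have ∫u²/∫(u')² → 0), and α = 1 would force 0 ≥ (1−c)∫u², impossible since c < 1; so 1−α > 0. By the sharp Poincaré inequality on H^1_0 of an interval of length L, ∫(u')² ≥ (π/L)²∫u² with equality for the first sine mode sin(π(x−x₀)/L) (x₀ the left endpoint), so the inequality holds for all u iff (1−α)(π/L)² ≥ α − c, i.e. α ≤ ((π/L)² + c)/((π/L)² + 1) = (1 + c(L/π)²)/(1 + (L/π)²). (Direct route, valid since c ≤ 0: Poincaré gives c∫u² ≥ c(L/π)²∫(u')², so a(u,u) ≥ (1 + c(L/π)²)∫(u')², while ||u||_{H^1}² ≤ (1 + (L/π)²)∫(u')²; dividing yields the same α.) With (π/L)² = 4*π^2/49 and c = -1/2, the largest admissible constant is α = ((π/L)² + c)/((π/L)² + 1).
Simplifying, α = (-49 + 8*π^2)/(2*(4*π^2 + 49)).


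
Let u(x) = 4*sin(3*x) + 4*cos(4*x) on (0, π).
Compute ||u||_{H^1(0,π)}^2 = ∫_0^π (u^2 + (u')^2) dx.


||u||_{H^1(0,π)}^2 = -3264/7 + 216*π

u'(x) = -16*sin(4*x) + 12*cos(3*x).
Expand u² and (u')² and integrate term by term on (0, π), using: for integers n ≥ 1, ∫_0^π sin²(nx) dx = ∫_0^π cos²(nx) dx = π/2; for n ≠ n', ∫_0^π sin(nx)sin(n'x) dx = ∫_0^π cos(nx)cos(n'x) dx = 0; and by product-to-sum, ∫_0^π sin(nx)cos(n'x) dx = ½∫_0^π [sin((n+n')x) + sin((n−n')x)] dx, which is 0 when n+n' is even and 2n/(n²−n'²) when n+n' is odd (it need not vanish on (0, π)).
  u² squared terms: (4)²·∫cos(4x)² dx = 16·π/2 = 8*π;  (4)²·∫sin(3x)² dx = 16·π/2 = 8*π.
  u² cross terms: 2·(4)·(4)·∫cos(4x)·sin(3x) dx = 32·(-6/7) = -192/7.
  So ∫_0^π u² dx = 8*π + 8*π − 192/7 = -192/7 + 16*π.
  (u')² squared terms: (-16)²·∫sin(4x)² dx = 256·π/2 = 128*π;  (12)²·∫cos(3x)² dx = 144·π/2 = 72*π.
  (u')² cross terms: 2·(-16)·(12)·∫sin(4x)·cos(3x) dx = -384·(8/7) = -3072/7.
  So ∫_0^π (u')² dx = 128*π + 72*π − 3072/7 = -3072/7 + 200*π.
||u||_{H^1}^2 = (-192/7 + 16*π) + (-3072/7 + 200*π) = -3264/7 + 216*π.
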